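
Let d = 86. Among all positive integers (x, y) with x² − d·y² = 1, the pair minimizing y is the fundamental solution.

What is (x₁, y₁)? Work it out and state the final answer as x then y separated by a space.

10405 1122

d=86: √d = [9; 3,1,1,1,8,1,1,1,3,18] (ℓ=10, even), read p_9/q_9
i=0: a=9 ⇒ p=9, q=1
…
i=2: a=1 ⇒ p=37, q=4
…
i=4: a=1 ⇒ p=102, q=11
…
i=6: a=1 ⇒ p=983, q=106
i=7: a=1 ⇒ p=1864, q=201
i=8: a=1 ⇒ p=2847, q=307
i=9: a=3 ⇒ p=10405, q=1122
→ (10405, 1122).  Check: 10405²=108264025, 86·1122²=108264024, difference 1.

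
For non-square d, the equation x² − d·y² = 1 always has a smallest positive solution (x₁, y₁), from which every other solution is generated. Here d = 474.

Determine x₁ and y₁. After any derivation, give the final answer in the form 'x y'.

d=474: √d = [21; 1,3,2,1,1,…,3,1,42] (ℓ=14, even), read p_13/q_13
step 0: (21, 1)  from 21·(1,0) + (0,1)
step 1: (22, 1)  from 1·(21,1) + (1,0)
…
step 3: (196, 9)  from 2·(87,4) + (22,1)
step 4: (283, 13)  from 1·(196,9) + (87,4)
…
step 6: (762, 35)  from 1·(479,22) + (283,13)
step 7: (5051, 232)  from 6·(762,35) + (479,22)
step 8: (5813, 267)  from 1·(5051,232) + (762,35)
…
step 10: (16677, 766)  from 1·(10864,499) + (5813,267)
…
step 12: (149331, 6859)  from 3·(44218,2031) + (16677,766)
step 13: (193549, 8890)  from 1·(149331,6859) + (44218,2031)
(x₁, y₁) = (193549, 8890);  193549² − 474·8890² = 1 ✓

193549 8890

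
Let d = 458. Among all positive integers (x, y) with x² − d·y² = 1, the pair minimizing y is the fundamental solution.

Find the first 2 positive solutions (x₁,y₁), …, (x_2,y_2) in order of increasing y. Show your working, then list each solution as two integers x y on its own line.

d=458: √d = [21; 2,2,42] (ℓ=3, odd), read p_5/q_5
i=0: a=21 ⇒ p=21, q=1
i=1: a=2 ⇒ p=43, q=2
…
i=4: a=2 ⇒ p=9181, q=429
i=5: a=2 ⇒ p=22899, q=1070
(x₁, y₁) = (22899, 1070);  22899² − 458·1070² = 1 ✓
n=2: (22899,1070)∘(22899,1070) = (22899·22899+458·1070·1070, 22899·1070+1070·22899) = (1048728401,49003860)

22899 1070
1048728401 49003860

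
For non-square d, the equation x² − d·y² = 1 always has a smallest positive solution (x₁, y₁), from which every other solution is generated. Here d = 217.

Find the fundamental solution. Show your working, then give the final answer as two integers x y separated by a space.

√217 = [14; 1,2,1,2,1,…,2,1,28, …], period ℓ=16 (even) → k=15
k=0  a_k=14  p_k/q_k = 14/1
…
k=4  a_k=2  p_k/q_k = 162/11
k=5  a_k=1  p_k/q_k = 221/15
…
k=9  a_k=9  p_k/q_k = 139163/9447
…
k=11  a_k=1  p_k/q_k = 293381/19916
…
k=13  a_k=1  p_k/q_k = 1034361/70217
k=14  a_k=2  p_k/q_k = 2809702/190735
k=15  a_k=1  p_k/q_k = 3844063/260952
fundamental: x₁=3844063, y₁=260952  (since 14776820347969 − 217·68095946304 = 1)

3844063 260952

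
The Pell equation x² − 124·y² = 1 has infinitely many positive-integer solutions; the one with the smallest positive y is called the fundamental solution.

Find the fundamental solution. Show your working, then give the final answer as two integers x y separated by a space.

4620799 414960

√124 = [11; 7,2,1,1,1,…,2,7,22, …], period ℓ=16 (even) → k=15
i=0: a=11 ⇒ p=11, q=1
i=1: a=7 ⇒ p=78, q=7
i=2: a=2 ⇒ p=167, q=15
i=3: a=1 ⇒ p=245, q=22
…
i=7: a=1 ⇒ p=3040, q=273
…
i=9: a=1 ⇒ p=17583, q=1579
…
i=13: a=1 ⇒ p=237042, q=21287
i=14: a=2 ⇒ p=626251, q=56239
i=15: a=7 ⇒ p=4620799, q=414960
fundamental: x₁=4620799, y₁=414960  (since 21351783398401 − 124·172191801600 = 1)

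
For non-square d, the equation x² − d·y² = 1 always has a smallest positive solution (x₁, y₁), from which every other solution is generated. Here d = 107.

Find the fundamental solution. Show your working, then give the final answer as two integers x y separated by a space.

962 93

√107 → a₀=10, period (2,1,9,1,2,20); ℓ=6 even so k=5
a_0=10:  p_0=10·1+0=10,  q_0=10·0+1=1
a_1=2:  p_1=2·10+1=21,  q_1=2·1+0=2
a_2=1:  p_2=1·21+10=31,  q_2=1·2+1=3
a_3=9:  p_3=9·31+21=300,  q_3=9·3+2=29
a_4=1:  p_4=1·300+31=331,  q_4=1·29+3=32
a_5=2:  p_5=2·331+300=962,  q_5=2·32+29=93
→ (962, 93).  Check: 962²=925444, 107·93²=925443, difference 1.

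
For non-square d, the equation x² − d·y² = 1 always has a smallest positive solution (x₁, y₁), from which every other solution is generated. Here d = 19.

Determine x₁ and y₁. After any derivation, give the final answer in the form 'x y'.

d=19: √d = [4; 2,1,3,1,2,8] (ℓ=6, even), read p_5/q_5
k=0  a_k=4  p_k/q_k = 4/1
k=1  a_k=2  p_k/q_k = 9/2
k=2  a_k=1  p_k/q_k = 13/3
k=3  a_k=3  p_k/q_k = 48/11
k=4  a_k=1  p_k/q_k = 61/14
k=5  a_k=2  p_k/q_k = 170/39
(x₁, y₁) = (170, 39);  170² − 19·39² = 1 ✓

170 39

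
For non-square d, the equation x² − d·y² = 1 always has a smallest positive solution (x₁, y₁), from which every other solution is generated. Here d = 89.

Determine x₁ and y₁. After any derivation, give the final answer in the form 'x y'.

500001 53000

d=89: √d = [9; 2,3,3,2,18] (ℓ=5, odd), read p_9/q_9
k=0  a_k=9  p_k/q_k = 9/1
k=1  a_k=2  p_k/q_k = 19/2
k=2  a_k=3  p_k/q_k = 66/7
k=3  a_k=3  p_k/q_k = 217/23
k=4  a_k=2  p_k/q_k = 500/53
k=5  a_k=18  p_k/q_k = 9217/977
…
k=7  a_k=3  p_k/q_k = 66019/6998
k=8  a_k=3  p_k/q_k = 216991/23001
k=9  a_k=2  p_k/q_k = 500001/53000
→ (500001, 53000).  Check: 500001²=250001000001, 89·53000²=250001000000, difference 1.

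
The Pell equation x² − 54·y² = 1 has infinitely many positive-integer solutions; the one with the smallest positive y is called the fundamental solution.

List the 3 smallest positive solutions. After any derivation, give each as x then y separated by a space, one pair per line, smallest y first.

485 66
470449 64020
456335045 62099334

√54 = [7; 2,1,6,1,2,14, …], period ℓ=6 (even) → k=5
step 0: (7, 1)  from 7·(1,0) + (0,1)
…
step 2: (22, 3)  from 1·(15,2) + (7,1)
…
step 4: (169, 23)  from 1·(147,20) + (22,3)
step 5: (485, 66)  from 2·(169,23) + (147,20)
fundamental: x₁=485, y₁=66  (since 235225 − 54·4356 = 1)
n=2: (485,66)∘(485,66) = (485·485+54·66·66, 485·66+66·485) = (470449,64020)
n=3: (470449,64020)∘(485,66) = (485·470449+54·66·64020, 485·64020+66·470449) = (456335045,62099334)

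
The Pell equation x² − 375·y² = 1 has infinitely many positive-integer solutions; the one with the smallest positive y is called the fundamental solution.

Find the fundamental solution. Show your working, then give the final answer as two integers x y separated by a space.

15124 781

√375 → a₀=19, period (2,1,2,1,5,1,2,1,2,38); ℓ=10 even so k=9
a_0=19:  p_0=19·1+0=19,  q_0=19·0+1=1
…
a_3=2:  p_3=2·58+39=155,  q_3=2·3+2=8
…
a_6=1:  p_6=1·1220+213=1433,  q_6=1·63+11=74
a_7=2:  p_7=2·1433+1220=4086,  q_7=2·74+63=211
a_8=1:  p_8=1·4086+1433=5519,  q_8=1·211+74=285
a_9=2:  p_9=2·5519+4086=15124,  q_9=2·285+211=781
→ (15124, 781).  Check: 15124²=228735376, 375·781²=228735375, difference 1.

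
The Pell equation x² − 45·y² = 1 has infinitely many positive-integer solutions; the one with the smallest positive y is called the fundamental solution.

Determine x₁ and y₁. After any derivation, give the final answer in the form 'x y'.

d=45: √d = [6; 1,2,2,2,1,12] (ℓ=6, even), read p_5/q_5
a_0=6:  p_0=6·1+0=6,  q_0=6·0+1=1
a_1=1:  p_1=1·6+1=7,  q_1=1·1+0=1
a_2=2:  p_2=2·7+6=20,  q_2=2·1+1=3
…
a_4=2:  p_4=2·47+20=114,  q_4=2·7+3=17
a_5=1:  p_5=1·114+47=161,  q_5=1·17+7=24
fundamental: x₁=161, y₁=24  (since 25921 − 45·576 = 1)

161 24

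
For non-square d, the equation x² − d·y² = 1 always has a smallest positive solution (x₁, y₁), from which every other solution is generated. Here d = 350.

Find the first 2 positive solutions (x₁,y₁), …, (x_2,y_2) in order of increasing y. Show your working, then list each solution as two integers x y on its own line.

449 24
403201 21552

√350 → a₀=18, period (1,2,2,2,1,36); ℓ=6 even so k=5
k=0  a_k=18  p_k/q_k = 18/1
k=1  a_k=1  p_k/q_k = 19/1
k=2  a_k=2  p_k/q_k = 56/3
…
k=4  a_k=2  p_k/q_k = 318/17
k=5  a_k=1  p_k/q_k = 449/24
→ (449, 24).  Check: 449²=201601, 350·24²=201600, difference 1.
(x_2, y_2) = (449·449 + 350·24·24, 449·24 + 24·449) = (403201, 21552)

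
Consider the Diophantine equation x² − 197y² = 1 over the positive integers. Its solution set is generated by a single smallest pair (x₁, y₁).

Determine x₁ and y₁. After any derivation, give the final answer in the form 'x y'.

393 28

√197 → a₀=14, period (28); ℓ=1 odd so k=1
k=0  a_k=14  p_k/q_k = 14/1
k=1  a_k=28  p_k/q_k = 393/28
fundamental: x₁=393, y₁=28  (since 154449 − 197·784 = 1)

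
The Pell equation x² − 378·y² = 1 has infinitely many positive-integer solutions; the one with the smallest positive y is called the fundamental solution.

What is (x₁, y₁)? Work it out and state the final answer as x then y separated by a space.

√378 = [19; 2,3,1,4,1,3,2,38, …], period ℓ=8 (even) → k=7
k=0  a_k=19  p_k/q_k = 19/1
k=1  a_k=2  p_k/q_k = 39/2
…
k=4  a_k=4  p_k/q_k = 836/43
…
k=6  a_k=3  p_k/q_k = 3869/199
k=7  a_k=2  p_k/q_k = 8749/450
fundamental: x₁=8749, y₁=450  (since 76545001 − 378·202500 = 1)

8749 450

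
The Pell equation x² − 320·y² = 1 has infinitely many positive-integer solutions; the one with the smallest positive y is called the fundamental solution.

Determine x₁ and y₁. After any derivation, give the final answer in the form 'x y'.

161 9

[17; 1,7,1,34] for √320; ℓ=4 ⇒ convergent index 3
k=0  a_k=17  p_k/q_k = 17/1
k=1  a_k=1  p_k/q_k = 18/1
k=2  a_k=7  p_k/q_k = 143/8
k=3  a_k=1  p_k/q_k = 161/9
fundamental: x₁=161, y₁=9  (since 25921 − 320·81 = 1)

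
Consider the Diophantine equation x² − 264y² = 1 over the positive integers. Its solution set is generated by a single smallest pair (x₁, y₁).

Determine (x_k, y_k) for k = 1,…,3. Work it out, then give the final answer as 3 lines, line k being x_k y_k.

65 4
8449 520
1098305 67596

d=264: √d = [16; 4,32] (ℓ=2, even), read p_1/q_1
step 0: (16, 1)  from 16·(1,0) + (0,1)
step 1: (65, 4)  from 4·(16,1) + (1,0)
→ (65, 4).  Check: 65²=4225, 264·4²=4224, difference 1.
k=2:  x_2 = 65·65+264·4·4 = 8449,  y_2 = 65·4+4·65 = 520
k=3:  x_3 = 65·8449+264·4·520 = 1098305,  y_3 = 65·520+4·8449 = 67596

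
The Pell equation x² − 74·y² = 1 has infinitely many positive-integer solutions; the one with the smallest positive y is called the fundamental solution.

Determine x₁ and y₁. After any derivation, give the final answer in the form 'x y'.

3699 430

√74 = [8; 1,1,1,1,16, …], period ℓ=5 (odd) → k=9
a_0=8:  p_0=8·1+0=8,  q_0=8·0+1=1
a_1=1:  p_1=1·8+1=9,  q_1=1·1+0=1
a_2=1:  p_2=1·9+8=17,  q_2=1·1+1=2
a_3=1:  p_3=1·17+9=26,  q_3=1·2+1=3
a_4=1:  p_4=1·26+17=43,  q_4=1·3+2=5
a_5=16:  p_5=16·43+26=714,  q_5=16·5+3=83
a_6=1:  p_6=1·714+43=757,  q_6=1·83+5=88
a_7=1:  p_7=1·757+714=1471,  q_7=1·88+83=171
a_8=1:  p_8=1·1471+757=2228,  q_8=1·171+88=259
a_9=1:  p_9=1·2228+1471=3699,  q_9=1·259+171=430
fundamental: x₁=3699, y₁=430  (since 13682601 − 74·184900 = 1)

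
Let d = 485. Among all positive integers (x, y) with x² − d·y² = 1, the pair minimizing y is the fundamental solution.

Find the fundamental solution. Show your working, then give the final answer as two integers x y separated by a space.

√485 → a₀=22, period (44); ℓ=1 odd so k=1
a_0=22:  p_0=22·1+0=22,  q_0=22·0+1=1
a_1=44:  p_1=44·22+1=969,  q_1=44·1+0=44
→ (969, 44).  Check: 969²=938961, 485·44²=938960, difference 1.

969 44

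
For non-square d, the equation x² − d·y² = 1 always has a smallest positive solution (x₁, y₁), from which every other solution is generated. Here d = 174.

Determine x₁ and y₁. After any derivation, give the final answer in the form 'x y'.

1451 110

√174 = [13; 5,4,5,26, …], period ℓ=4 (even) → k=3
k=0  a_k=13  p_k/q_k = 13/1
k=1  a_k=5  p_k/q_k = 66/5
k=2  a_k=4  p_k/q_k = 277/21
k=3  a_k=5  p_k/q_k = 1451/110
fundamental: x₁=1451, y₁=110  (since 2105401 − 174·12100 = 1)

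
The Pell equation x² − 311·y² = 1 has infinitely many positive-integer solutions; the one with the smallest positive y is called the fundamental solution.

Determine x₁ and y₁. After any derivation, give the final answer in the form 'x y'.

√311 → a₀=17, period (1,1,1,2,1,…,1,1,34); ℓ=16 even so k=15
k=0  a_k=17  p_k/q_k = 17/1
…
k=3  a_k=1  p_k/q_k = 53/3
k=4  a_k=2  p_k/q_k = 141/8
k=5  a_k=1  p_k/q_k = 194/11
k=6  a_k=6  p_k/q_k = 1305/74
k=7  a_k=3  p_k/q_k = 4109/233
…
k=9  a_k=3  p_k/q_k = 217583/12338
k=10  a_k=6  p_k/q_k = 1376656/78063
k=11  a_k=1  p_k/q_k = 1594239/90401
k=12  a_k=2  p_k/q_k = 4565134/258865
…
k=14  a_k=1  p_k/q_k = 10724507/608131
k=15  a_k=1  p_k/q_k = 16883880/957397
(x₁, y₁) = (16883880, 957397);  16883880² − 311·957397² = 1 ✓

16883880 957397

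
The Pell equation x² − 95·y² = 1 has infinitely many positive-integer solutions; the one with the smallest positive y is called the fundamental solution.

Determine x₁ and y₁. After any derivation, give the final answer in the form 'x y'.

[9; 1,2,1,18] for √95; ℓ=4 ⇒ convergent index 3
step 0: (9, 1)  from 9·(1,0) + (0,1)
…
step 2: (29, 3)  from 2·(10,1) + (9,1)
step 3: (39, 4)  from 1·(29,3) + (10,1)
fundamental: x₁=39, y₁=4  (since 1521 − 95·16 = 1)

39 4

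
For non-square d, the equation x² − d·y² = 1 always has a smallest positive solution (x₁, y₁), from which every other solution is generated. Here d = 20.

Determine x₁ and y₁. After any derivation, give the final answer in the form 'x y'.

9 2

[4; 2,8] for √20; ℓ=2 ⇒ convergent index 1
i=0: a=4 ⇒ p=4, q=1
i=1: a=2 ⇒ p=9, q=2
→ (9, 2).  Check: 9²=81, 20·2²=80, difference 1.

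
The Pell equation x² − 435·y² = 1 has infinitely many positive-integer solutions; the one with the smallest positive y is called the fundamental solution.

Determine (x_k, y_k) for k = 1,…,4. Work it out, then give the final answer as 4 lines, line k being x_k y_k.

146 7
42631 2044
12448106 596841
3634804321 174275528

d=435: √d = [20; 1,5,1,40] (ℓ=4, even), read p_3/q_3
k=0  a_k=20  p_k/q_k = 20/1
…
k=2  a_k=5  p_k/q_k = 125/6
k=3  a_k=1  p_k/q_k = 146/7
→ (146, 7).  Check: 146²=21316, 435·7²=21315, difference 1.
(146+7√435)^2 = 42631 + 2044√435
(146+7√435)^3 = 12448106 + 596841√435
(146+7√435)^4 = 3634804321 + 174275528√435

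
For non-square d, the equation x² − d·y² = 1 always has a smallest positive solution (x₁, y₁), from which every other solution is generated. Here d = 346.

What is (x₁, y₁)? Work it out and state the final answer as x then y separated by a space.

17299 930

d=346: √d = [18; 1,1,1,1,36] (ℓ=5, odd), read p_9/q_9
step 0: (18, 1)  from 18·(1,0) + (0,1)
…
step 5: (3404, 183)  from 36·(93,5) + (56,3)
…
step 7: (6901, 371)  from 1·(3497,188) + (3404,183)
step 8: (10398, 559)  from 1·(6901,371) + (3497,188)
step 9: (17299, 930)  from 1·(10398,559) + (6901,371)
(x₁, y₁) = (17299, 930);  17299² − 346·930² = 1 ✓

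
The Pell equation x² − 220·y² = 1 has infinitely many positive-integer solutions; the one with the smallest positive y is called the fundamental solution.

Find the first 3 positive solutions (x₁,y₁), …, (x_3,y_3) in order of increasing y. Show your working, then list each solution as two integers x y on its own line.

√220 → a₀=14, period (1,4,1,28); ℓ=4 even so k=3
a_0=14:  p_0=14·1+0=14,  q_0=14·0+1=1
…
a_2=4:  p_2=4·15+14=74,  q_2=4·1+1=5
a_3=1:  p_3=1·74+15=89,  q_3=1·5+1=6
→ (89, 6).  Check: 89²=7921, 220·6²=7920, difference 1.
n=2: (89,6)∘(89,6) = (89·89+220·6·6, 89·6+6·89) = (15841,1068)
n=3: (15841,1068)∘(89,6) = (89·15841+220·6·1068, 89·1068+6·15841) = (2819609,190098)

89 6
15841 1068
2819609 190098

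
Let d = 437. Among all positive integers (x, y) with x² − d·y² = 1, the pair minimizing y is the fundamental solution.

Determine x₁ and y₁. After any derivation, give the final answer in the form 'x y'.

d=437: √d = [20; 1,9,2,9,1,40] (ℓ=6, even), read p_5/q_5
i=0: a=20 ⇒ p=20, q=1
i=1: a=1 ⇒ p=21, q=1
…
i=4: a=9 ⇒ p=4160, q=199
i=5: a=1 ⇒ p=4599, q=220
→ (4599, 220).  Check: 4599²=21150801, 437·220²=21150800, difference 1.

4599 220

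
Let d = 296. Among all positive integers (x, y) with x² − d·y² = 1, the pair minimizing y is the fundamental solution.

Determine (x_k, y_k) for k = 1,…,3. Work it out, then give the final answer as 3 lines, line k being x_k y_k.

[17; 4,1,7,1,4,34] for √296; ℓ=6 ⇒ convergent index 5
i=0: a=17 ⇒ p=17, q=1
…
i=3: a=7 ⇒ p=671, q=39
i=4: a=1 ⇒ p=757, q=44
i=5: a=4 ⇒ p=3699, q=215
fundamental: x₁=3699, y₁=215  (since 13682601 − 296·46225 = 1)
(x_2, y_2) = (3699·3699 + 296·215·215, 3699·215 + 215·3699) = (27365201, 1590570)
(x_3, y_3) = (3699·27365201 + 296·215·1590570, 3699·1590570 + 215·27365201) = (202447753299, 11767036645)

3699 215
27365201 1590570
202447753299 11767036645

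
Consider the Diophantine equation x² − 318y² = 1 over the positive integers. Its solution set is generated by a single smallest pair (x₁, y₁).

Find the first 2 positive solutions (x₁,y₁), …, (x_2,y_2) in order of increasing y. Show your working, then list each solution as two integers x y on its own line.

107 6
22897 1284

√318 = [17; 1,4,1,34, …], period ℓ=4 (even) → k=3
k=0  a_k=17  p_k/q_k = 17/1
k=1  a_k=1  p_k/q_k = 18/1
k=2  a_k=4  p_k/q_k = 89/5
k=3  a_k=1  p_k/q_k = 107/6
(x₁, y₁) = (107, 6);  107² − 318·6² = 1 ✓
k=2:  x_2 = 107·107+318·6·6 = 22897,  y_2 = 107·6+6·107 = 1284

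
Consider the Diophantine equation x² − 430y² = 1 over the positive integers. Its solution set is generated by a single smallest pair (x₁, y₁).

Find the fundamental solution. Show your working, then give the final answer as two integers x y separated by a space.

2862251 138030

√430 = [20; 1,2,1,3,1,…,2,1,40, …], period ℓ=14 (even) → k=13
k=0  a_k=20  p_k/q_k = 20/1
k=1  a_k=1  p_k/q_k = 21/1
…
k=3  a_k=1  p_k/q_k = 83/4
k=4  a_k=3  p_k/q_k = 311/15
…
k=6  a_k=6  p_k/q_k = 2675/129
…
k=8  a_k=6  p_k/q_k = 133439/6435
k=9  a_k=1  p_k/q_k = 155233/7486
k=10  a_k=3  p_k/q_k = 599138/28893
k=11  a_k=1  p_k/q_k = 754371/36379
k=12  a_k=2  p_k/q_k = 2107880/101651
k=13  a_k=1  p_k/q_k = 2862251/138030
→ (2862251, 138030).  Check: 2862251²=8192480787001, 430·138030²=8192480787000, difference 1.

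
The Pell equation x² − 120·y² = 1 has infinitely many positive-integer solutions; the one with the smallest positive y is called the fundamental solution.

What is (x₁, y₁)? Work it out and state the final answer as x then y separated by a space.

√120 = [10; 1,20, …], period ℓ=2 (even) → k=1
k=0  a_k=10  p_k/q_k = 10/1
k=1  a_k=1  p_k/q_k = 11/1
fundamental: x₁=11, y₁=1  (since 121 − 120·1 = 1)

11 1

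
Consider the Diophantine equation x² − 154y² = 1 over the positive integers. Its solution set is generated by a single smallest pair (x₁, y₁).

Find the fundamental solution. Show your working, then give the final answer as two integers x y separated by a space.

√154 = [12; 2,2,3,1,2,1,3,2,2,24, …], period ℓ=10 (even) → k=9
step 0: (12, 1)  from 12·(1,0) + (0,1)
…
step 2: (62, 5)  from 2·(25,2) + (12,1)
…
step 5: (757, 61)  from 2·(273,22) + (211,17)
…
step 8: (8724, 703)  from 2·(3847,310) + (1030,83)
step 9: (21295, 1716)  from 2·(8724,703) + (3847,310)
→ (21295, 1716).  Check: 21295²=453477025, 154·1716²=453477024, difference 1.

21295 1716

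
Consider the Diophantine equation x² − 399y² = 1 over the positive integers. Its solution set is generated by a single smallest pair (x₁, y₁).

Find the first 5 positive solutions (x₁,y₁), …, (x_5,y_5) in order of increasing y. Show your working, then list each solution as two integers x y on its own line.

√399 → a₀=19, period (1,38); ℓ=2 even so k=1
k=0  a_k=19  p_k/q_k = 19/1
k=1  a_k=1  p_k/q_k = 20/1
fundamental: x₁=20, y₁=1  (since 400 − 399·1 = 1)
(20+1√399)^2 = 799 + 40√399
(20+1√399)^3 = 31940 + 1599√399
(20+1√399)^4 = 1276801 + 63920√399
(20+1√399)^5 = 51040100 + 2555201√399

20 1
799 40
31940 1599
1276801 63920
51040100 2555201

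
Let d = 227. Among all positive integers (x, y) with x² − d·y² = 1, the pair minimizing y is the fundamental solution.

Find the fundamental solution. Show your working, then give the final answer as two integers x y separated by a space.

226 15

[15; 15,30] for √227; ℓ=2 ⇒ convergent index 1
a_0=15:  p_0=15·1+0=15,  q_0=15·0+1=1
a_1=15:  p_1=15·15+1=226,  q_1=15·1+0=15
(x₁, y₁) = (226, 15);  226² − 227·15² = 1 ✓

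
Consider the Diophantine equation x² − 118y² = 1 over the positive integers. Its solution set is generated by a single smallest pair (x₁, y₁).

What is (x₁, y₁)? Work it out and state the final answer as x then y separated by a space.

306917 28254

√118 = [10; 1,6,3,2,10,2,3,6,1,20, …], period ℓ=10 (even) → k=9
step 0: (10, 1)  from 10·(1,0) + (0,1)
step 1: (11, 1)  from 1·(10,1) + (1,0)
…
step 7: (42115, 3877)  from 3·(12112,1115) + (5779,532)
step 8: (264802, 24377)  from 6·(42115,3877) + (12112,1115)
step 9: (306917, 28254)  from 1·(264802,24377) + (42115,3877)
fundamental: x₁=306917, y₁=28254  (since 94198044889 − 118·798288516 = 1)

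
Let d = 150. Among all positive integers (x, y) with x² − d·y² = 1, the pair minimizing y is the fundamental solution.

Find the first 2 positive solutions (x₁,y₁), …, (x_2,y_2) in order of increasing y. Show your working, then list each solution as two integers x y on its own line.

[12; 4,24] for √150; ℓ=2 ⇒ convergent index 1
step 0: (12, 1)  from 12·(1,0) + (0,1)
step 1: (49, 4)  from 4·(12,1) + (1,0)
(x₁, y₁) = (49, 4);  49² − 150·4² = 1 ✓
(x_2, y_2) = (49·49 + 150·4·4, 49·4 + 4·49) = (4801, 392)

49 4
4801 392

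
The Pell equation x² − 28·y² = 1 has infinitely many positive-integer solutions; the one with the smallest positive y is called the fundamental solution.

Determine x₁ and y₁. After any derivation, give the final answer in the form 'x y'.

[5; 3,2,3,10] for √28; ℓ=4 ⇒ convergent index 3
i=0: a=5 ⇒ p=5, q=1
…
i=2: a=2 ⇒ p=37, q=7
i=3: a=3 ⇒ p=127, q=24
→ (127, 24).  Check: 127²=16129, 28·24²=16128, difference 1.

127 24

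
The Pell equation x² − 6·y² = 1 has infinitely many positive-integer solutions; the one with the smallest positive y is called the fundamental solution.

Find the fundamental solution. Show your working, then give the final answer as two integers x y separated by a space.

d=6: √d = [2; 2,4] (ℓ=2, even), read p_1/q_1
i=0: a=2 ⇒ p=2, q=1
i=1: a=2 ⇒ p=5, q=2
→ (5, 2).  Check: 5²=25, 6·2²=24, difference 1.

5 2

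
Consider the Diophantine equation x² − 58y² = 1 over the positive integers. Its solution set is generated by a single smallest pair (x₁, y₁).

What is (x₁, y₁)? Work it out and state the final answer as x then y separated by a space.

√58 → a₀=7, period (1,1,1,1,1,1,14); ℓ=7 odd so k=13
a_0=7:  p_0=7·1+0=7,  q_0=7·0+1=1
…
a_3=1:  p_3=1·15+8=23,  q_3=1·2+1=3
…
a_6=1:  p_6=1·61+38=99,  q_6=1·8+5=13
a_7=14:  p_7=14·99+61=1447,  q_7=14·13+8=190
a_8=1:  p_8=1·1447+99=1546,  q_8=1·190+13=203
…
a_12=1:  p_12=1·7532+4539=12071,  q_12=1·989+596=1585
a_13=1:  p_13=1·12071+7532=19603,  q_13=1·1585+989=2574
→ (19603, 2574).  Check: 19603²=384277609, 58·2574²=384277608, difference 1.

19603 2574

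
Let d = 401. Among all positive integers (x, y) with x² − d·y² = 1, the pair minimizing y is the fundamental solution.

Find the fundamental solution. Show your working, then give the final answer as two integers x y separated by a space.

801 40

[20; 40] for √401; ℓ=1 ⇒ convergent index 1
k=0  a_k=20  p_k/q_k = 20/1
k=1  a_k=40  p_k/q_k = 801/40
fundamental: x₁=801, y₁=40  (since 641601 − 401·1600 = 1)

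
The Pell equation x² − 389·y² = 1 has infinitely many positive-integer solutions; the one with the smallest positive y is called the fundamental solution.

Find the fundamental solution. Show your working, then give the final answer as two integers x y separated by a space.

3287049 166660

d=389: √d = [19; 1,2,1,1,1,1,2,1,38] (ℓ=9, odd), read p_17/q_17
a_0=19:  p_0=19·1+0=19,  q_0=19·0+1=1
a_1=1:  p_1=1·19+1=20,  q_1=1·1+0=1
a_2=2:  p_2=2·20+19=59,  q_2=2·1+1=3
a_3=1:  p_3=1·59+20=79,  q_3=1·3+1=4
…
a_5=1:  p_5=1·138+79=217,  q_5=1·7+4=11
a_6=1:  p_6=1·217+138=355,  q_6=1·11+7=18
a_7=2:  p_7=2·355+217=927,  q_7=2·18+11=47
a_8=1:  p_8=1·927+355=1282,  q_8=1·47+18=65
a_9=38:  p_9=38·1282+927=49643,  q_9=38·65+47=2517
a_10=1:  p_10=1·49643+1282=50925,  q_10=1·2517+65=2582
a_11=2:  p_11=2·50925+49643=151493,  q_11=2·2582+2517=7681
a_12=1:  p_12=1·151493+50925=202418,  q_12=1·7681+2582=10263
…
a_14=1:  p_14=1·353911+202418=556329,  q_14=1·17944+10263=28207
a_15=1:  p_15=1·556329+353911=910240,  q_15=1·28207+17944=46151
a_16=2:  p_16=2·910240+556329=2376809,  q_16=2·46151+28207=120509
a_17=1:  p_17=1·2376809+910240=3287049,  q_17=1·120509+46151=166660
(x₁, y₁) = (3287049, 166660);  3287049² − 389·166660² = 1 ✓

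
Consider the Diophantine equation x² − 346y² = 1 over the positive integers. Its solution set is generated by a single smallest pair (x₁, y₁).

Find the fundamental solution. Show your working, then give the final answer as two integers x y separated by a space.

17299 930

d=346: √d = [18; 1,1,1,1,36] (ℓ=5, odd), read p_9/q_9
step 0: (18, 1)  from 18·(1,0) + (0,1)
step 1: (19, 1)  from 1·(18,1) + (1,0)
…
step 3: (56, 3)  from 1·(37,2) + (19,1)
step 4: (93, 5)  from 1·(56,3) + (37,2)
step 5: (3404, 183)  from 36·(93,5) + (56,3)
step 6: (3497, 188)  from 1·(3404,183) + (93,5)
…
step 8: (10398, 559)  from 1·(6901,371) + (3497,188)
step 9: (17299, 930)  from 1·(10398,559) + (6901,371)
→ (17299, 930).  Check: 17299²=299255401, 346·930²=299255400, difference 1.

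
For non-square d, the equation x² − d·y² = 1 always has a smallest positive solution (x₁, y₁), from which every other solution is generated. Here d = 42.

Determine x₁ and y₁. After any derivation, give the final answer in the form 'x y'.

13 2

√42 = [6; 2,12, …], period ℓ=2 (even) → k=1
a_0=6:  p_0=6·1+0=6,  q_0=6·0+1=1
a_1=2:  p_1=2·6+1=13,  q_1=2·1+0=2
(x₁, y₁) = (13, 2);  13² − 42·2² = 1 ✓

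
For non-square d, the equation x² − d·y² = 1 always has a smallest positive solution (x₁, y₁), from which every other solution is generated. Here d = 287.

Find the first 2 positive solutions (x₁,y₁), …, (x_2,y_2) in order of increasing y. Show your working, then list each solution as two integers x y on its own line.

[16; 1,15,1,32] for √287; ℓ=4 ⇒ convergent index 3
i=0: a=16 ⇒ p=16, q=1
…
i=2: a=15 ⇒ p=271, q=16
i=3: a=1 ⇒ p=288, q=17
→ (288, 17).  Check: 288²=82944, 287·17²=82943, difference 1.
(x_2, y_2) = (288·288 + 287·17·17, 288·17 + 17·288) = (165887, 9792)

288 17
165887 9792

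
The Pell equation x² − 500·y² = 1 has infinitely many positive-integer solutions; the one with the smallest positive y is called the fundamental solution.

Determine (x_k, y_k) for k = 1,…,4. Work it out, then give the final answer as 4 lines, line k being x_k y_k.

930249 41602
1730726404001 77400437796
3220013013190122249 144003359718540806
5990827771012465337616001 267917962749548332043592

[22; 2,1,3,2,1,…,1,2,44] for √500; ℓ=14 ⇒ convergent index 13
a_0=22:  p_0=22·1+0=22,  q_0=22·0+1=1
a_1=2:  p_1=2·22+1=45,  q_1=2·1+0=2
a_2=1:  p_2=1·45+22=67,  q_2=1·2+1=3
a_3=3:  p_3=3·67+45=246,  q_3=3·3+2=11
…
a_5=1:  p_5=1·559+246=805,  q_5=1·25+11=36
a_6=1:  p_6=1·805+559=1364,  q_6=1·36+25=61
a_7=10:  p_7=10·1364+805=14445,  q_7=10·61+36=646
…
a_9=1:  p_9=1·15809+14445=30254,  q_9=1·707+646=1353
a_10=2:  p_10=2·30254+15809=76317,  q_10=2·1353+707=3413
a_11=3:  p_11=3·76317+30254=259205,  q_11=3·3413+1353=11592
a_12=1:  p_12=1·259205+76317=335522,  q_12=1·11592+3413=15005
a_13=2:  p_13=2·335522+259205=930249,  q_13=2·15005+11592=41602
fundamental: x₁=930249, y₁=41602  (since 865363202001 − 500·1730726404 = 1)
(x_2, y_2) = (930249·930249 + 500·41602·41602, 930249·41602 + 41602·930249) = (1730726404001, 77400437796)
(x_3, y_3) = (930249·1730726404001 + 500·41602·77400437796, 930249·77400437796 + 41602·1730726404001) = (3220013013190122249, 144003359718540806)
(x_4, y_4) = (930249·3220013013190122249 + 500·41602·144003359718540806, 930249·144003359718540806 + 41602·3220013013190122249) = (5990827771012465337616001, 267917962749548332043592)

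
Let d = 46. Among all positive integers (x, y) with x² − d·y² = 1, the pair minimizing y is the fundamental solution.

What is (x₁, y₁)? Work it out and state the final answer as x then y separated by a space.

√46 → a₀=6, period (1,3,1,1,2,6,2,1,1,3,1,12); ℓ=12 even so k=11
a_0=6:  p_0=6·1+0=6,  q_0=6·0+1=1
a_1=1:  p_1=1·6+1=7,  q_1=1·1+0=1
a_2=3:  p_2=3·7+6=27,  q_2=3·1+1=4
a_3=1:  p_3=1·27+7=34,  q_3=1·4+1=5
…
a_5=2:  p_5=2·61+34=156,  q_5=2·9+5=23
a_6=6:  p_6=6·156+61=997,  q_6=6·23+9=147
a_7=2:  p_7=2·997+156=2150,  q_7=2·147+23=317
…
a_9=1:  p_9=1·3147+2150=5297,  q_9=1·464+317=781
a_10=3:  p_10=3·5297+3147=19038,  q_10=3·781+464=2807
a_11=1:  p_11=1·19038+5297=24335,  q_11=1·2807+781=3588
→ (24335, 3588).  Check: 24335²=592192225, 46·3588²=592192224, difference 1.

24335 3588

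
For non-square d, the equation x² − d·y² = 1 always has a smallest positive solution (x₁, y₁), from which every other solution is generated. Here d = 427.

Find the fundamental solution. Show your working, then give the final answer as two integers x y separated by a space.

62 3

[20; 1,1,1,40] for √427; ℓ=4 ⇒ convergent index 3
i=0: a=20 ⇒ p=20, q=1
…
i=2: a=1 ⇒ p=41, q=2
i=3: a=1 ⇒ p=62, q=3
fundamental: x₁=62, y₁=3  (since 3844 − 427·9 = 1)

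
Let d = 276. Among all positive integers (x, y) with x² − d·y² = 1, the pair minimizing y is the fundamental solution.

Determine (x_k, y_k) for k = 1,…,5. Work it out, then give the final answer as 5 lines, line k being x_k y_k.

7775 468
120901249 7277400
1880014414175 113163569532
29234224019520001 1759693498945200
454592181623521601375 27363233795434290468

√276 = [16; 1,1,1,1,2,2,2,1,1,1,1,32, …], period ℓ=12 (even) → k=11
k=0  a_k=16  p_k/q_k = 16/1
k=1  a_k=1  p_k/q_k = 17/1
k=2  a_k=1  p_k/q_k = 33/2
…
k=4  a_k=1  p_k/q_k = 83/5
k=5  a_k=2  p_k/q_k = 216/13
…
k=7  a_k=2  p_k/q_k = 1246/75
k=8  a_k=1  p_k/q_k = 1761/106
k=9  a_k=1  p_k/q_k = 3007/181
k=10  a_k=1  p_k/q_k = 4768/287
k=11  a_k=1  p_k/q_k = 7775/468
→ (7775, 468).  Check: 7775²=60450625, 276·468²=60450624, difference 1.
(x_2, y_2) = (7775·7775 + 276·468·468, 7775·468 + 468·7775) = (120901249, 7277400)
(x_3, y_3) = (7775·120901249 + 276·468·7277400, 7775·7277400 + 468·120901249) = (1880014414175, 113163569532)
(x_4, y_4) = (7775·1880014414175 + 276·468·113163569532, 7775·113163569532 + 468·1880014414175) = (29234224019520001, 1759693498945200)
(x_5, y_5) = (7775·29234224019520001 + 276·468·1759693498945200, 7775·1759693498945200 + 468·29234224019520001) = (454592181623521601375, 27363233795434290468)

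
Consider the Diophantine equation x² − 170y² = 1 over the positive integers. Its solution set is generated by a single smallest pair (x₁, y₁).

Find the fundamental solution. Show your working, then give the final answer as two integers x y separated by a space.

339 26

√170 = [13; 26, …], period ℓ=1 (odd) → k=1
step 0: (13, 1)  from 13·(1,0) + (0,1)
step 1: (339, 26)  from 26·(13,1) + (1,0)
→ (339, 26).  Check: 339²=114921, 170·26²=114920, difference 1.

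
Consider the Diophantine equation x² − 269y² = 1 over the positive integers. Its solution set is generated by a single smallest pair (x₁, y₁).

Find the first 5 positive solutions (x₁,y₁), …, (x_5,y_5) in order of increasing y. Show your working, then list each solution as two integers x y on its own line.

[16; 2,2,32] for √269; ℓ=3 ⇒ convergent index 5
step 0: (16, 1)  from 16·(1,0) + (0,1)
…
step 4: (5396, 329)  from 2·(2657,162) + (82,5)
step 5: (13449, 820)  from 2·(5396,329) + (2657,162)
→ (13449, 820).  Check: 13449²=180875601, 269·820²=180875600, difference 1.
(x_2, y_2) = (13449·13449 + 269·820·820, 13449·820 + 820·13449) = (361751201, 22056360)
(x_3, y_3) = (13449·361751201 + 269·820·22056360, 13449·22056360 + 820·361751201) = (9730383791049, 593271970460)
(x_4, y_4) = (13449·9730383791049 + 269·820·593271970460, 13449·593271970460 + 820·9730383791049) = (261727862849884801, 15957829439376720)
(x_5, y_5) = (13449·261727862849884801 + 269·820·15957829439376720, 13449·15957829439376720 + 820·261727862849884801) = (7039956045205817586249, 429233695667083044100)

13449 820
361751201 22056360
9730383791049 593271970460
261727862849884801 15957829439376720
7039956045205817586249 429233695667083044100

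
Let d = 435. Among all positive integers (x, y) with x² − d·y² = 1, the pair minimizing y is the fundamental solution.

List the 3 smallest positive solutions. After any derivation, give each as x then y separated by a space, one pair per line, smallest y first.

146 7
42631 2044
12448106 596841

√435 = [20; 1,5,1,40, …], period ℓ=4 (even) → k=3
k=0  a_k=20  p_k/q_k = 20/1
k=1  a_k=1  p_k/q_k = 21/1
k=2  a_k=5  p_k/q_k = 125/6
k=3  a_k=1  p_k/q_k = 146/7
(x₁, y₁) = (146, 7);  146² − 435·7² = 1 ✓
(146+7√435)^2 = 42631 + 2044√435
(146+7√435)^3 = 12448106 + 596841√435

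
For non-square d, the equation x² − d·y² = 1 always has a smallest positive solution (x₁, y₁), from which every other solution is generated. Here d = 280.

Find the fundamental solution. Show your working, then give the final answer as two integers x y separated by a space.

[16; 1,2,1,2,1,32] for √280; ℓ=6 ⇒ convergent index 5
step 0: (16, 1)  from 16·(1,0) + (0,1)
step 1: (17, 1)  from 1·(16,1) + (1,0)
step 2: (50, 3)  from 2·(17,1) + (16,1)
step 3: (67, 4)  from 1·(50,3) + (17,1)
step 4: (184, 11)  from 2·(67,4) + (50,3)
step 5: (251, 15)  from 1·(184,11) + (67,4)
→ (251, 15).  Check: 251²=63001, 280·15²=63000, difference 1.

251 15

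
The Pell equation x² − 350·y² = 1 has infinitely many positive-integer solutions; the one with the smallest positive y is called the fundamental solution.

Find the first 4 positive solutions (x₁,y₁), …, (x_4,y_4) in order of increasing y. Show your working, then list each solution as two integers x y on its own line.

449 24
403201 21552
362074049 19353672
325142092801 17379575904

d=350: √d = [18; 1,2,2,2,1,36] (ℓ=6, even), read p_5/q_5
i=0: a=18 ⇒ p=18, q=1
i=1: a=1 ⇒ p=19, q=1
i=2: a=2 ⇒ p=56, q=3
i=3: a=2 ⇒ p=131, q=7
i=4: a=2 ⇒ p=318, q=17
i=5: a=1 ⇒ p=449, q=24
→ (449, 24).  Check: 449²=201601, 350·24²=201600, difference 1.
k=2:  x_2 = 449·449+350·24·24 = 403201,  y_2 = 449·24+24·449 = 21552
k=3:  x_3 = 449·403201+350·24·21552 = 362074049,  y_3 = 449·21552+24·403201 = 19353672
k=4:  x_4 = 449·362074049+350·24·19353672 = 325142092801,  y_4 = 449·19353672+24·362074049 = 17379575904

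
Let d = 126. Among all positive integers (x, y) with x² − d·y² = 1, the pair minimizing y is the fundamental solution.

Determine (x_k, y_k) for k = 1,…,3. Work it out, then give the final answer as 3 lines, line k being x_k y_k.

[11; 4,2,4,22] for √126; ℓ=4 ⇒ convergent index 3
a_0=11:  p_0=11·1+0=11,  q_0=11·0+1=1
a_1=4:  p_1=4·11+1=45,  q_1=4·1+0=4
a_2=2:  p_2=2·45+11=101,  q_2=2·4+1=9
a_3=4:  p_3=4·101+45=449,  q_3=4·9+4=40
→ (449, 40).  Check: 449²=201601, 126·40²=201600, difference 1.
k=2:  x_2 = 449·449+126·40·40 = 403201,  y_2 = 449·40+40·449 = 35920
k=3:  x_3 = 449·403201+126·40·35920 = 362074049,  y_3 = 449·35920+40·403201 = 32256120

449 40
403201 35920
362074049 32256120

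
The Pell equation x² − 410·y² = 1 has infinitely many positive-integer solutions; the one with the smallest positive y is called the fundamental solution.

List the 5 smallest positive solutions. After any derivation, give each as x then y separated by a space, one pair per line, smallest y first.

[20; 4,40] for √410; ℓ=2 ⇒ convergent index 1
a_0=20:  p_0=20·1+0=20,  q_0=20·0+1=1
a_1=4:  p_1=4·20+1=81,  q_1=4·1+0=4
(x₁, y₁) = (81, 4);  81² − 410·4² = 1 ✓
n=2: (81,4)∘(81,4) = (81·81+410·4·4, 81·4+4·81) = (13121,648)
n=3: (13121,648)∘(81,4) = (81·13121+410·4·648, 81·648+4·13121) = (2125521,104972)
n=4: (2125521,104972)∘(81,4) = (81·2125521+410·4·104972, 81·104972+4·2125521) = (344321281,17004816)
n=5: (344321281,17004816)∘(81,4) = (81·344321281+410·4·17004816, 81·17004816+4·344321281) = (55777922001,2754675220)

81 4
13121 648
2125521 104972
344321281 17004816
55777922001 2754675220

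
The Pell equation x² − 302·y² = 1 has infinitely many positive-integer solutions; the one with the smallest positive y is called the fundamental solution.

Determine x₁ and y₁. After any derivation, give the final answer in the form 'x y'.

√302 → a₀=17, period (2,1,1,1,4,…,1,2,34); ℓ=16 even so k=15
i=0: a=17 ⇒ p=17, q=1
…
i=5: a=4 ⇒ p=643, q=37
…
i=7: a=1 ⇒ p=2068, q=119
…
i=12: a=1 ⇒ p=574956, q=33085
…
i=14: a=1 ⇒ p=1617193, q=93059
i=15: a=2 ⇒ p=4276623, q=246092
fundamental: x₁=4276623, y₁=246092  (since 18289504284129 − 302·60561272464 = 1)

4276623 246092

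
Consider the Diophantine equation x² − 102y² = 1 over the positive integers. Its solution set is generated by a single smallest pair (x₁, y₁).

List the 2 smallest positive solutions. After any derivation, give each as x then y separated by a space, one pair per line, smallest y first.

[10; 10,20] for √102; ℓ=2 ⇒ convergent index 1
step 0: (10, 1)  from 10·(1,0) + (0,1)
step 1: (101, 10)  from 10·(10,1) + (1,0)
fundamental: x₁=101, y₁=10  (since 10201 − 102·100 = 1)
n=2: (101,10)∘(101,10) = (101·101+102·10·10, 101·10+10·101) = (20401,2020)

101 10
20401 2020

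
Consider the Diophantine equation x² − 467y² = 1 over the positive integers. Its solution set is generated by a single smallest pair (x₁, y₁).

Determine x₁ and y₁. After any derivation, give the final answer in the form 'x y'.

1625626 75225

√467 = [21; 1,1,1,1,3,…,1,1,42, …], period ℓ=14 (even) → k=13
a_0=21:  p_0=21·1+0=21,  q_0=21·0+1=1
a_1=1:  p_1=1·21+1=22,  q_1=1·1+0=1
a_2=1:  p_2=1·22+21=43,  q_2=1·1+1=2
…
a_4=1:  p_4=1·65+43=108,  q_4=1·3+2=5
a_5=3:  p_5=3·108+65=389,  q_5=3·5+3=18
a_6=3:  p_6=3·389+108=1275,  q_6=3·18+5=59
…
a_8=3:  p_8=3·27164+1275=82767,  q_8=3·1257+59=3830
…
a_11=1:  p_11=1·358232+275465=633697,  q_11=1·16577+12747=29324
a_12=1:  p_12=1·633697+358232=991929,  q_12=1·29324+16577=45901
a_13=1:  p_13=1·991929+633697=1625626,  q_13=1·45901+29324=75225
(x₁, y₁) = (1625626, 75225);  1625626² − 467·75225² = 1 ✓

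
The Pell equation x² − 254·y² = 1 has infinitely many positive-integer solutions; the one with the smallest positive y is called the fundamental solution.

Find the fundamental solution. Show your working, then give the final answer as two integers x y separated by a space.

255 16

√254 → a₀=15, period (1,14,1,30); ℓ=4 even so k=3
k=0  a_k=15  p_k/q_k = 15/1
…
k=2  a_k=14  p_k/q_k = 239/15
k=3  a_k=1  p_k/q_k = 255/16
→ (255, 16).  Check: 255²=65025, 254·16²=65024, difference 1.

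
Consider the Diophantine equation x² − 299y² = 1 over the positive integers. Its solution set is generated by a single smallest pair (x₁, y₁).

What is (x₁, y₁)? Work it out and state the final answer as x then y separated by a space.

√299 = [17; 3,2,3,34, …], period ℓ=4 (even) → k=3
step 0: (17, 1)  from 17·(1,0) + (0,1)
step 1: (52, 3)  from 3·(17,1) + (1,0)
step 2: (121, 7)  from 2·(52,3) + (17,1)
step 3: (415, 24)  from 3·(121,7) + (52,3)
→ (415, 24).  Check: 415²=172225, 299·24²=172224, difference 1.

415 24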